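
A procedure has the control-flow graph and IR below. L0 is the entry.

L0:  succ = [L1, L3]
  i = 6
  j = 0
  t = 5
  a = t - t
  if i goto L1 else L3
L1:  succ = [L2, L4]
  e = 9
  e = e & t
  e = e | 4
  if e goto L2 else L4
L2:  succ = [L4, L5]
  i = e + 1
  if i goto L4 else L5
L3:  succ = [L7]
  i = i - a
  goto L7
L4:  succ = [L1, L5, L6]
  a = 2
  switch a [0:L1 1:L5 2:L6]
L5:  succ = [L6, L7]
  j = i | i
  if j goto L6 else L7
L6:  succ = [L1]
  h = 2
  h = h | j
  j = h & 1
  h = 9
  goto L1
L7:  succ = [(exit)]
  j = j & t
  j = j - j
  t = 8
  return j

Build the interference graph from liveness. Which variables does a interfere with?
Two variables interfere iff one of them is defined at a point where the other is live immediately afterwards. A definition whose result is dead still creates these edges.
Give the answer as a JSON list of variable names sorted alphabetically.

Block summaries:
  L0: {a,i,j,t} / ∅
  L1: {e} / {t}
  L2: {i} / {e}
  L3: {i} / {a,i}
  L4: {a} / ∅
  L5: {j} / {i}
  L6: {h,j} / {j}
  L7: {j,t} / {j,t}

Live sets:
  L0 li=∅ lo={a,i,j,t}
  L1 li={i,j,t} lo={e,i,j,t}
  L2 li={e,j,t} lo={i,j,t}
  L3 li={a,i,j,t} lo={j,t}
  L4 li={i,j,t} lo={i,j,t}
  L5 li={i,t} lo={i,j,t}
  L6 li={i,j,t} lo={i,j,t}
  L7 li={j,t} lo=∅

Interference:
  a: {i,j,t}
  e: {i,j,t}
  h: {i,j,t}
  i: {a,e,h,j,t}
  j: {a,e,h,i,t}
  t: {a,e,h,i,j}

N(a) = ["i", "j", "t"]

Answer: ["i", "j", "t"]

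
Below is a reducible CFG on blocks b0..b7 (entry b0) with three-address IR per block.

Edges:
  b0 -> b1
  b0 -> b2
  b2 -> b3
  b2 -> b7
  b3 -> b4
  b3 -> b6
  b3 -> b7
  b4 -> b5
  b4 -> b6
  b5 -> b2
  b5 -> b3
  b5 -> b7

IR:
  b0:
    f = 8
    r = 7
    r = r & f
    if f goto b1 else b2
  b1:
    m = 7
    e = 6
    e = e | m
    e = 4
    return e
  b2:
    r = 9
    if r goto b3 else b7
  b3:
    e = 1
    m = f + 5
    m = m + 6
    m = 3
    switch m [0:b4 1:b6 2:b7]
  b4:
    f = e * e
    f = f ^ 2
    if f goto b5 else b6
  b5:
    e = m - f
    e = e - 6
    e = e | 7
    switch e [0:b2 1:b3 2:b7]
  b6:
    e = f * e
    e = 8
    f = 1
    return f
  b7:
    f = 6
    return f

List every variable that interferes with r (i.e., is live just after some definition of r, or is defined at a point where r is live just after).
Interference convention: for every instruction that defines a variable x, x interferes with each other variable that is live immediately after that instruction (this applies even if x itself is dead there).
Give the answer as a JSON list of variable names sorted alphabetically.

Block summaries:
  b0: def={f,r} ue=∅
  b1: def={e,m} ue=∅
  b2: def={r} ue=∅
  b3: def={e,m} ue={f}
  b4: def={f} ue={e}
  b5: def={e} ue={f,m}
  b6: def={e,f} ue={e,f}
  b7: def={f} ue=∅

Backward fixpoint:
  b0 li=∅ lo={f}
  b1 li=∅ lo=∅
  b2 li={f} lo={f}
  b3 li={f} lo={e,f,m}
  b4 li={e,m} lo={e,f,m}
  b5 li={f,m} lo={f}
  b6 li={e,f} lo=∅
  b7 li=∅ lo=∅

Interference:
  e↔{f,m}
  f↔{e,m,r}
  m↔{e,f}
  r↔{f}

N(r) = ["f"]

Answer: ["f"]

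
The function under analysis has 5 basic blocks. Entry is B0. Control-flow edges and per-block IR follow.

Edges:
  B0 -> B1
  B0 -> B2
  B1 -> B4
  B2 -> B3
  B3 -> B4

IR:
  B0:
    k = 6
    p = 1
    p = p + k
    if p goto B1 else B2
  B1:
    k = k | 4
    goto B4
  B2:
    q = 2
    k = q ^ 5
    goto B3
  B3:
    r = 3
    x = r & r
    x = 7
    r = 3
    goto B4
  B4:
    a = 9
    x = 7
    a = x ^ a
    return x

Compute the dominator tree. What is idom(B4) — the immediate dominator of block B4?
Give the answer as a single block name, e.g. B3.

idom tree: B1←B0 B2←B0 B3←B2 B4←B0
Dom∩ at merges:
  B4: preds {B1,B3}: {B0,B1} ∩ {B0,B2,B3} = {B0}; idom=B0

idom(B4) = B0

Answer: B0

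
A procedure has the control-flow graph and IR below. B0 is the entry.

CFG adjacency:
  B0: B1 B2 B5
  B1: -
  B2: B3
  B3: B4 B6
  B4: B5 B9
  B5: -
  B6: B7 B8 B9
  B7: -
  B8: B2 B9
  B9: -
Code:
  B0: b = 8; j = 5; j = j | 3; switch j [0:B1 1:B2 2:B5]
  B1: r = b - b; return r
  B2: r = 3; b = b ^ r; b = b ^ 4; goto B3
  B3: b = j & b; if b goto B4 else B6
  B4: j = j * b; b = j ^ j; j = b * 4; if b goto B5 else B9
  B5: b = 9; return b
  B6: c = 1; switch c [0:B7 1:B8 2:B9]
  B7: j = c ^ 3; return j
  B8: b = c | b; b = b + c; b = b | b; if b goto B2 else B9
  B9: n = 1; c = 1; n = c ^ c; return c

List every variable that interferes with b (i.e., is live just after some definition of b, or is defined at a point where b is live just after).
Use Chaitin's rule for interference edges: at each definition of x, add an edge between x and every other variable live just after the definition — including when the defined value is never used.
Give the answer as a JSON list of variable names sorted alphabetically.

Per-block:
  B0: {b,j} / ∅
  B1: {r} / {b}
  B2: {b,r} / {b}
  B3: {b} / {b,j}
  B4: {b,j} / {b,j}
  B5: {b} / ∅
  B6: {c} / ∅
  B7: {j} / {c}
  B8: {b} / {b,c}
  B9: {c,n} / ∅

Backward fixpoint:
  live B0: ∅→{b,j}
  live B1: {b}→∅
  live B2: {b,j}→{b,j}
  live B3: {b,j}→{b,j}
  live B4: {b,j}→∅
  live B5: ∅→∅
  live B6: {b,j}→{b,c,j}
  live B7: {c}→∅
  live B8: {b,c,j}→{b,j}
  live B9: ∅→∅

Interference:
  b: {c,j,r}
  c: {b,j,n}
  j: {b,c,r}
  n: {c}
  r: {b,j}

N(b) = ["c", "j", "r"]

Answer: ["c", "j", "r"]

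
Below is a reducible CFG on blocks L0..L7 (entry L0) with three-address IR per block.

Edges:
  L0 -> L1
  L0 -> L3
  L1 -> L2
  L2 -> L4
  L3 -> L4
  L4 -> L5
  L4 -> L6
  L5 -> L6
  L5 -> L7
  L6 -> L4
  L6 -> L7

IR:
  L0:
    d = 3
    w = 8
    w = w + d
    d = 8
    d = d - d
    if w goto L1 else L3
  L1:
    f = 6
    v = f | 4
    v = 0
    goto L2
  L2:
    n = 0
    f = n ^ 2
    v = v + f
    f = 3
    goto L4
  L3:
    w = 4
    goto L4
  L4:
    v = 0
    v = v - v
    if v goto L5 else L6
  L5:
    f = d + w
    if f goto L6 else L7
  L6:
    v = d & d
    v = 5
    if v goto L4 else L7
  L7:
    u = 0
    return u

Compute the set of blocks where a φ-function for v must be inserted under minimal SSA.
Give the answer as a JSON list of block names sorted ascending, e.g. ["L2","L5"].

Answer: ["L4", "L7"]

Derivation:
idom tree: L1←L0 L2←L1 L3←L0 L4←L0 L5←L4 L6←L4 L7←L4
Join-block Dom:
  L4: preds {L2,L3,L6}: {L0,L1,L2} ∩ {L0,L3} ∩ {L0,L4,L6} = {L0}; idom=L0
  L6: preds {L4,L5}: {L0,L4} ∩ {L0,L4,L5} = {L0,L4}; idom=L4
  L7: preds {L5,L6}: {L0,L4,L5} ∩ {L0,L4,L6} = {L0,L4}; idom=L4

Frontier:
  join L4 pred L2: L2→L1 stop@L0
  join L4 pred L3: L3 stop@L0
  join L4 pred L6: L6→L4 stop@L0
  join L6 pred L4: · stop@L4
  join L6 pred L5: L5 stop@L4
  join L7 pred L5: L5 stop@L4
  join L7 pred L6: L6 stop@L4
  L0: DF=∅
  L1: DF={L4}
  L2: DF={L4}
  L3: DF={L4}
  L4: DF={L4}
  L5: DF={L6,L7}
  L6: DF={L4,L7}
  L7: DF=∅

φ for v: defs {L1,L2,L4,L6}
  DF⁺ = {L4,L7}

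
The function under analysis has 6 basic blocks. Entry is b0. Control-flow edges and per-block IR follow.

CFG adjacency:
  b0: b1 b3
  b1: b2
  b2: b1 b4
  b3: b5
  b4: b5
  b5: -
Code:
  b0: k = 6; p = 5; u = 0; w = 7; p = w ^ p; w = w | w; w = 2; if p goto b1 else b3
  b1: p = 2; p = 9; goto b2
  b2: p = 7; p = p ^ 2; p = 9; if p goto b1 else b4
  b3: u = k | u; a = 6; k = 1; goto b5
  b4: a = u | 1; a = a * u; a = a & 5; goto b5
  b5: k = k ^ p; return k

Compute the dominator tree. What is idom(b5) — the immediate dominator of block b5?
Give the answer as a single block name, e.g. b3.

Answer: b0

Derivation:
idom tree: b1←b0 b2←b1 b3←b0 b4←b2 b5←b0
Dom∩ at merges:
  b1: preds {b0,b2}: {b0} ∩ {b0,b1,b2} = {b0}; idom=b0
  b5: preds {b3,b4}: {b0,b3} ∩ {b0,b1,b2,b4} = {b0}; idom=b0

idom(b5) = b0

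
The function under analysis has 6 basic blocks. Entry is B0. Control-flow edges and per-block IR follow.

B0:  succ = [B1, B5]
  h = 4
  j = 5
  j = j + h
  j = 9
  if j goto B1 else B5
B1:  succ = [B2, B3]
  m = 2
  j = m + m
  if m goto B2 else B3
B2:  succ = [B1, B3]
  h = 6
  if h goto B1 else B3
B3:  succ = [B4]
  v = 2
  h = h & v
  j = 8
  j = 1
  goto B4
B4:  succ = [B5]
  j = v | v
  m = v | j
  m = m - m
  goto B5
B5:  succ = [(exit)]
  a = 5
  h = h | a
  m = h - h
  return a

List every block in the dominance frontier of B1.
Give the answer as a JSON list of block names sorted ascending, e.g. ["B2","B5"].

Answer: ["B1", "B5"]

Derivation:
idom tree: B1←B0 B2←B1 B3←B1 B4←B3 B5←B0
Join-block Dom:
  B1: preds {B0,B2}: {B0} ∩ {B0,B1,B2} = {B0}; idom=B0
  B3: preds {B1,B2}: {B0,B1} ∩ {B0,B1,B2} = {B0,B1}; idom=B1
  B5: preds {B0,B4}: {B0} ∩ {B0,B1,B3,B4} = {B0}; idom=B0

Frontier:
  join B1 pred B0: · stop@B0
  join B1 pred B2: B2→B1 stop@B0
  join B3 pred B1: · stop@B1
  join B3 pred B2: B2 stop@B1
  join B5 pred B0: · stop@B0
  join B5 pred B4: B4→B3→B1 stop@B0
  DF(B0)=∅
  DF(B1)={B1,B5}
  DF(B2)={B1,B3}
  DF(B3)={B5}
  DF(B4)={B5}
  DF(B5)=∅

DF(B1) = ["B1", "B5"]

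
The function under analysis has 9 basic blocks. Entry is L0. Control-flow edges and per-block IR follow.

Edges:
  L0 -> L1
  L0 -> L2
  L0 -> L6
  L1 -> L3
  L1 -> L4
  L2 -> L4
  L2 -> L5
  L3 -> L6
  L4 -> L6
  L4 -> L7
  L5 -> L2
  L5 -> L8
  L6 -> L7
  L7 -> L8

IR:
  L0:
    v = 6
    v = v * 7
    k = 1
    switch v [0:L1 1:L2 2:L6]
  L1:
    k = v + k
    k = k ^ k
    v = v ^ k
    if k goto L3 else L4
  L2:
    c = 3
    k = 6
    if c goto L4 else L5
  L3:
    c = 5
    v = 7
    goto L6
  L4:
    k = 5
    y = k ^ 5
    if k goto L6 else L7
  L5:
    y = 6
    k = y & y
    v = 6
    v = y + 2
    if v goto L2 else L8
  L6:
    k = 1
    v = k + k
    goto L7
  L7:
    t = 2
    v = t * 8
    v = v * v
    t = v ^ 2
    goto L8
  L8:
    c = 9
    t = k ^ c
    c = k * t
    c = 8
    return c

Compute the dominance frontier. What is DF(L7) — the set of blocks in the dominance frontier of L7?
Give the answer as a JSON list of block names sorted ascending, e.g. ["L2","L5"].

idom tree: L1←L0 L2←L0 L3←L1 L4←L0 L5←L2 L6←L0 L7←L0 L8←L0
Join-block Dom:
  L2: preds {L0,L5}: {L0} ∩ {L0,L2,L5} = {L0}; idom=L0
  L4: preds {L1,L2}: {L0,L1} ∩ {L0,L2} = {L0}; idom=L0
  L6: preds {L0,L3,L4}: {L0} ∩ {L0,L1,L3} ∩ {L0,L4} = {L0}; idom=L0
  L7: preds {L4,L6}: {L0,L4} ∩ {L0,L6} = {L0}; idom=L0
  L8: preds {L5,L7}: {L0,L2,L5} ∩ {L0,L7} = {L0}; idom=L0

Frontier:
  L2←L0: walk · to L0
  L2←L5: walk L5→L2 to L0
  L4←L1: walk L1 to L0
  L4←L2: walk L2 to L0
  L6←L0: walk · to L0
  L6←L3: walk L3→L1 to L0
  L6←L4: walk L4 to L0
  L7←L4: walk L4 to L0
  L7←L6: walk L6 to L0
  L8←L5: walk L5→L2 to L0
  L8←L7: walk L7 to L0
  L0 → ∅
  L1 → {L4,L6}
  L2 → {L2,L4,L8}
  L3 → {L6}
  L4 → {L6,L7}
  L5 → {L2,L8}
  L6 → {L7}
  L7 → {L8}
  L8 → ∅

DF(L7) = ["L8"]

Answer: ["L8"]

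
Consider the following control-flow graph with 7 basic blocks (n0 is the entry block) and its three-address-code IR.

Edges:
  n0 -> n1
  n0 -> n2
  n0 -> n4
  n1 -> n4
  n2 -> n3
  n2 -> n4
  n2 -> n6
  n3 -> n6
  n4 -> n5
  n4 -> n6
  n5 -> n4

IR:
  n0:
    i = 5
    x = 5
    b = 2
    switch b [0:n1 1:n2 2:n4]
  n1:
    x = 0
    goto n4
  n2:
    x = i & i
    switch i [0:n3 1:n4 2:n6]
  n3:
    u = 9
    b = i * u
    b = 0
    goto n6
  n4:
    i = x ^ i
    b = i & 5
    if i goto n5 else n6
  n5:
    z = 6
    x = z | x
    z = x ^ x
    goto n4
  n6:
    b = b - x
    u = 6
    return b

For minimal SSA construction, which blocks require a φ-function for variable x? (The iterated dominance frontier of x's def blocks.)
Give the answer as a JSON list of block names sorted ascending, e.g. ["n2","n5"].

idom tree: n1←n0 n2←n0 n3←n2 n4←n0 n5←n4 n6←n0
Dom at joins:
  n4: preds {n0,n1,n2,n5}: {n0} ∩ {n0,n1} ∩ {n0,n2} ∩ {n0,n4,n5} = {n0}; idom=n0
  n6: preds {n2,n3,n4}: {n0,n2} ∩ {n0,n2,n3} ∩ {n0,n4} = {n0}; idom=n0

DF derivation:
  n4←n0: walk · to n0
  n4←n1: walk n1 to n0
  n4←n2: walk n2 to n0
  n4←n5: walk n5→n4 to n0
  n6←n2: walk n2 to n0
  n6←n3: walk n3→n2 to n0
  n6←n4: walk n4 to n0
  n0 → ∅
  n1 → {n4}
  n2 → {n4,n6}
  n3 → {n6}
  n4 → {n4,n6}
  n5 → {n4}
  n6 → ∅

φ for x: defs {n0,n1,n2,n5}
  DF⁺ = {n4,n6}

Answer: ["n4", "n6"]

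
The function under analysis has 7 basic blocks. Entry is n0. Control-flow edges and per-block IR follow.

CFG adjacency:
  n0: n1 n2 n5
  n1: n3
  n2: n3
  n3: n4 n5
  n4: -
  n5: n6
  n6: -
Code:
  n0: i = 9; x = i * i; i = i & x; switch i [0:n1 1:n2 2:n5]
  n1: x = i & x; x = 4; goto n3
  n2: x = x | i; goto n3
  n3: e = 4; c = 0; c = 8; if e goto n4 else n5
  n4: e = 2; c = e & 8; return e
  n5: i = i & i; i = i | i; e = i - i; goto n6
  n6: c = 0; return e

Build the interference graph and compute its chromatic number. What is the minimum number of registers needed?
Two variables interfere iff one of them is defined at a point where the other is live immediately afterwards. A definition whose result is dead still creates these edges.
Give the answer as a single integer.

def/use:
  n0: {i,x} / ∅
  n1: {x} / {i,x}
  n2: {x} / {i,x}
  n3: {c,e} / ∅
  n4: {c,e} / ∅
  n5: {e,i} / {i}
  n6: {c} / {e}

Backward fixpoint:
  n0 li=∅ lo={i,x}
  n1 li={i,x} lo={i}
  n2 li={i,x} lo={i}
  n3 li={i} lo={i}
  n4 li=∅ lo=∅
  n5 li={i} lo={e}
  n6 li={e} lo=∅

Conflict graph:
  c↔{e,i}
  e↔{c,i}
  i↔{c,e,x}
  x↔{i}

Chromatic number:
  {c,e,i} pairwise interfere (3-clique) ⇒ χ ≥ 3
  3-colouring: c0={i}  c1={c,x}  c2={e}
  χ = 3

Answer: 3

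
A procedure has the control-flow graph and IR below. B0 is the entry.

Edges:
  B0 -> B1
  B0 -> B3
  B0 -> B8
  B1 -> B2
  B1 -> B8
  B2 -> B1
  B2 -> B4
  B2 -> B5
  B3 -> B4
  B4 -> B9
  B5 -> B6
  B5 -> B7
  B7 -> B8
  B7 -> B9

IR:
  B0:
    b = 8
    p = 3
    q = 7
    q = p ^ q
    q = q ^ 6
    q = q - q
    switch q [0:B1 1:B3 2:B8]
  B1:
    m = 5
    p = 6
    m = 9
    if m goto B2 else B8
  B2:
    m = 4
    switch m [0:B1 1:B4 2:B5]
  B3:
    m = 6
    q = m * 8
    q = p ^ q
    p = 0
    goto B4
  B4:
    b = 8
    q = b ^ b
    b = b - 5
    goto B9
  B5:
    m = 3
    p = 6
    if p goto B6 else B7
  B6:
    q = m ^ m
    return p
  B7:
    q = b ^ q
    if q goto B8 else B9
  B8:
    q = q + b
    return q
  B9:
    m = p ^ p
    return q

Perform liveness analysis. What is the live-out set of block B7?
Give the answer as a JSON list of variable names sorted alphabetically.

Block summaries:
  B0: def={b,p,q} ue=∅
  B1: def={m,p} ue=∅
  B2: def={m} ue=∅
  B3: def={m,p,q} ue={p}
  B4: def={b,q} ue=∅
  B5: def={m,p} ue=∅
  B6: def={q} ue={m,p}
  B7: def={q} ue={b,q}
  B8: def={q} ue={b,q}
  B9: def={m} ue={p,q}

Live sets:
  B0: in=∅ out={b,p,q}
  B1: in={b,q} out={b,p,q}
  B2: in={b,p,q} out={b,p,q}
  B3: in={p} out={p}
  B4: in={p} out={p,q}
  B5: in={b,q} out={b,m,p,q}
  B6: in={m,p} out=∅
  B7: in={b,p,q} out={b,p,q}
  B8: in={b,q} out=∅
  B9: in={p,q} out=∅

live-out(B7) = ["b", "p", "q"]

Answer: ["b", "p", "q"]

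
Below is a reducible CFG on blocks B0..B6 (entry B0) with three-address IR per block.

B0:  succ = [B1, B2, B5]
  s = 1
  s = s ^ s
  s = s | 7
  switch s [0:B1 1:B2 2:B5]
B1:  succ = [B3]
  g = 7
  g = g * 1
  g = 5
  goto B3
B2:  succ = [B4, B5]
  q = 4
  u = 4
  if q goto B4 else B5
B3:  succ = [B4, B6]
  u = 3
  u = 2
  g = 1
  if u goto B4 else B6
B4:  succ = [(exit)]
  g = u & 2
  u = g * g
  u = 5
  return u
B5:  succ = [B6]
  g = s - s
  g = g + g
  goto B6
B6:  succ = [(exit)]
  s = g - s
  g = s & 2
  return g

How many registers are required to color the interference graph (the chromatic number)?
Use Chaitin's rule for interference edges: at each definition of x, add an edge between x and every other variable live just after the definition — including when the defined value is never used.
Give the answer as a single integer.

Answer: 3

Analysis:
Block summaries:
  B0 def {s} use ∅
  B1 def {g} use ∅
  B2 def {q,u} use ∅
  B3 def {g,u} use ∅
  B4 def {g,u} use {u}
  B5 def {g} use {s}
  B6 def {g,s} use {g,s}

Backward fixpoint:
  B0: in=∅ out={s}
  B1: in={s} out={s}
  B2: in={s} out={s,u}
  B3: in={s} out={g,s,u}
  B4: in={u} out=∅
  B5: in={s} out={g,s}
  B6: in={g,s} out=∅

Interference:
  g — {s,u}
  q — {s,u}
  s — {g,q,u}
  u — {g,q,s}

Colouring:
  {g,s,u} pairwise interfere (3-clique) ⇒ χ ≥ 3
  assign g→c2 q→c2 s→c0 u→c1 — no edge inside a register ⇒ χ ≤ 3
  χ = 3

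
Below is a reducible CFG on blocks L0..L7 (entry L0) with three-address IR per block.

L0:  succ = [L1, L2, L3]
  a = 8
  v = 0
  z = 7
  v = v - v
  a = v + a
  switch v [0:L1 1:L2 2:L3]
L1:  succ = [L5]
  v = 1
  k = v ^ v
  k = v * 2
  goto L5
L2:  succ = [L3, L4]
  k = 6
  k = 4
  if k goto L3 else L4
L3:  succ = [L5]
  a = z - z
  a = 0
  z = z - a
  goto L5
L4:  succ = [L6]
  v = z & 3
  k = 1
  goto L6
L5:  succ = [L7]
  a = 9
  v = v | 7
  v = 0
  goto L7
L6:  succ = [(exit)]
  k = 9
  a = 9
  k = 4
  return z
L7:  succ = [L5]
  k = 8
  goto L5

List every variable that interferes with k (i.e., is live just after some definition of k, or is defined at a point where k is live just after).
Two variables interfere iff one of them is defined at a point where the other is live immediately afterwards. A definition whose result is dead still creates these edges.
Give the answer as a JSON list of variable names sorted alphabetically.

Block summaries:
  L0 def {a,v,z} use ∅
  L1 def {k,v} use ∅
  L2 def {k} use ∅
  L3 def {a,z} use {z}
  L4 def {k,v} use {z}
  L5 def {a,v} use {v}
  L6 def {a,k} use {z}
  L7 def {k} use ∅

Live sets:
  L0: in=∅ out={v,z}
  L1: in=∅ out={v}
  L2: in={v,z} out={v,z}
  L3: in={v,z} out={v}
  L4: in={z} out={z}
  L5: in={v} out={v}
  L6: in={z} out=∅
  L7: in={v} out={v}

Conflict graph:
  a↔{v,z}
  k↔{v,z}
  v↔{a,k,z}
  z↔{a,k,v}

N(k) = ["v", "z"]

Answer: ["v", "z"]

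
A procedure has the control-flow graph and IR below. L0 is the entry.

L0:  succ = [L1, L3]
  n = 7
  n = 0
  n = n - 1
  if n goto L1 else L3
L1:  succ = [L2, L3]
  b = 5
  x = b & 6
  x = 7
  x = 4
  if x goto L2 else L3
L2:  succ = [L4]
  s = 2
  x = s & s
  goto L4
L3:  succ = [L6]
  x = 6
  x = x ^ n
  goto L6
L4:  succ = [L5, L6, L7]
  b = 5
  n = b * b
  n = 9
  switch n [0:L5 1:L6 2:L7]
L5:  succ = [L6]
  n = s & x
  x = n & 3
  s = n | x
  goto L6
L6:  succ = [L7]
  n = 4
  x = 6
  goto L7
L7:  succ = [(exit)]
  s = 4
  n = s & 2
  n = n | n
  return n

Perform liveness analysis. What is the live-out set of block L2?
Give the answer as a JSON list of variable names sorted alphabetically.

Answer: ["s", "x"]

Analysis:
Block summaries:
  L0: {n} / ∅
  L1: {b,x} / ∅
  L2: {s,x} / ∅
  L3: {x} / {n}
  L4: {b,n} / ∅
  L5: {n,s,x} / {s,x}
  L6: {n,x} / ∅
  L7: {n,s} / ∅

Live sets:
  L0 li=∅ lo={n}
  L1 li={n} lo={n}
  L2 li=∅ lo={s,x}
  L3 li={n} lo=∅
  L4 li={s,x} lo={s,x}
  L5 li={s,x} lo=∅
  L6 li=∅ lo=∅
  L7 li=∅ lo=∅

live-out(L2) = ["s", "x"]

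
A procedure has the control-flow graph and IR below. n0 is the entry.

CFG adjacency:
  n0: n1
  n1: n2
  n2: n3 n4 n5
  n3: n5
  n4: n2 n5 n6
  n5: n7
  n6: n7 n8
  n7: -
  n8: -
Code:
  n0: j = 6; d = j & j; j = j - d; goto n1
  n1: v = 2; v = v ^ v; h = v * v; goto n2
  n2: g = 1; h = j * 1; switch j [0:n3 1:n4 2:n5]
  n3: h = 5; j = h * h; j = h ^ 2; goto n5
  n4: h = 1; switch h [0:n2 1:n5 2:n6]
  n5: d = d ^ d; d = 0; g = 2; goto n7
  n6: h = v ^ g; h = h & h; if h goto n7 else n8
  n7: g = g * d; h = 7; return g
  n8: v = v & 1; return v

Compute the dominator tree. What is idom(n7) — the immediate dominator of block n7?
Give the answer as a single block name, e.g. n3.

Answer: n2

Working:
idom tree: n1←n0 n2←n1 n3←n2 n4←n2 n5←n2 n6←n4 n7←n2 n8←n6
Join-block Dom:
  n2: preds {n1,n4}: {n0,n1} ∩ {n0,n1,n2,n4} = {n0,n1}; idom=n1
  n5: preds {n2,n3,n4}: {n0,n1,n2} ∩ {n0,n1,n2,n3} ∩ {n0,n1,n2,n4} = {n0,n1,n2}; idom=n2
  n7: preds {n5,n6}: {n0,n1,n2,n5} ∩ {n0,n1,n2,n4,n6} = {n0,n1,n2}; idom=n2

idom(n7) = n2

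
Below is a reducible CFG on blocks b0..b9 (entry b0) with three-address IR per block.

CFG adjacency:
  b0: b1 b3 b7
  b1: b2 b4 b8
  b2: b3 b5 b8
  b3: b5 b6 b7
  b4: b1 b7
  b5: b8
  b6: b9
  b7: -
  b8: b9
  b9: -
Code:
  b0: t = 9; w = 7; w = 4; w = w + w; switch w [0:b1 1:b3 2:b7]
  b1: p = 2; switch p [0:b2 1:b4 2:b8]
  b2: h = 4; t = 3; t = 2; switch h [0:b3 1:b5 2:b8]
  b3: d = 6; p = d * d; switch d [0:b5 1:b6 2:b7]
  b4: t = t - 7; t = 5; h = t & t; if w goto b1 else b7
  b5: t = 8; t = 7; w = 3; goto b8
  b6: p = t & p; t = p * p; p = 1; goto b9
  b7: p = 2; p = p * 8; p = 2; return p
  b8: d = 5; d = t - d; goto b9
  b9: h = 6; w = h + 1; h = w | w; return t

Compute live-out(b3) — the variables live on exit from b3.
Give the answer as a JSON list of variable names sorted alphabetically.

Answer: ["p", "t"]

Derivation:
Per-block:
  b0 def {t,w} use ∅
  b1 def {p} use ∅
  b2 def {h,t} use ∅
  b3 def {d,p} use ∅
  b4 def {h,t} use {t,w}
  b5 def {t,w} use ∅
  b6 def {p,t} use {p,t}
  b7 def {p} use ∅
  b8 def {d} use {t}
  b9 def {h,w} use {t}

Backward fixpoint:
  b0: in=∅ out={t,w}
  b1: in={t,w} out={t,w}
  b2: in=∅ out={t}
  b3: in={t} out={p,t}
  b4: in={t,w} out={t,w}
  b5: in=∅ out={t}
  b6: in={p,t} out={t}
  b7: in=∅ out=∅
  b8: in={t} out={t}
  b9: in={t} out=∅

live-out(b3) = ["p", "t"]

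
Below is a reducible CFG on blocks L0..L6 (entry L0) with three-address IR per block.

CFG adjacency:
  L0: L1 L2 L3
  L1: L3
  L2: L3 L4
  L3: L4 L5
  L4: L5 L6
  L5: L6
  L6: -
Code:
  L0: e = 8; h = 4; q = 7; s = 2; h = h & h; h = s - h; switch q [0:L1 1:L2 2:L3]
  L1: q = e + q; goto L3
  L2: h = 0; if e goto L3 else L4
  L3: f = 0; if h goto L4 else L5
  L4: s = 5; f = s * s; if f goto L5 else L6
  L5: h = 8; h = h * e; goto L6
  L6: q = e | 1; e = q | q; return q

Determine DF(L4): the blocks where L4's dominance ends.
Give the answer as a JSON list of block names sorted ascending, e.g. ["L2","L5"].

Answer: ["L5", "L6"]

Derivation:
idom tree: L1←L0 L2←L0 L3←L0 L4←L0 L5←L0 L6←L0
Join-block Dom:
  L3: preds {L0,L1,L2}: {L0} ∩ {L0,L1} ∩ {L0,L2} = {L0}; idom=L0
  L4: preds {L2,L3}: {L0,L2} ∩ {L0,L3} = {L0}; idom=L0
  L5: preds {L3,L4}: {L0,L3} ∩ {L0,L4} = {L0}; idom=L0
  L6: preds {L4,L5}: {L0,L4} ∩ {L0,L5} = {L0}; idom=L0

DF derivation:
  join L3 pred L0: · stop@L0
  join L3 pred L1: L1 stop@L0
  join L3 pred L2: L2 stop@L0
  join L4 pred L2: L2 stop@L0
  join L4 pred L3: L3 stop@L0
  join L5 pred L3: L3 stop@L0
  join L5 pred L4: L4 stop@L0
  join L6 pred L4: L4 stop@L0
  join L6 pred L5: L5 stop@L0
  L0: DF=∅
  L1: DF={L3}
  L2: DF={L3,L4}
  L3: DF={L4,L5}
  L4: DF={L5,L6}
  L5: DF={L6}
  L6: DF=∅

DF(L4) = ["L5", "L6"]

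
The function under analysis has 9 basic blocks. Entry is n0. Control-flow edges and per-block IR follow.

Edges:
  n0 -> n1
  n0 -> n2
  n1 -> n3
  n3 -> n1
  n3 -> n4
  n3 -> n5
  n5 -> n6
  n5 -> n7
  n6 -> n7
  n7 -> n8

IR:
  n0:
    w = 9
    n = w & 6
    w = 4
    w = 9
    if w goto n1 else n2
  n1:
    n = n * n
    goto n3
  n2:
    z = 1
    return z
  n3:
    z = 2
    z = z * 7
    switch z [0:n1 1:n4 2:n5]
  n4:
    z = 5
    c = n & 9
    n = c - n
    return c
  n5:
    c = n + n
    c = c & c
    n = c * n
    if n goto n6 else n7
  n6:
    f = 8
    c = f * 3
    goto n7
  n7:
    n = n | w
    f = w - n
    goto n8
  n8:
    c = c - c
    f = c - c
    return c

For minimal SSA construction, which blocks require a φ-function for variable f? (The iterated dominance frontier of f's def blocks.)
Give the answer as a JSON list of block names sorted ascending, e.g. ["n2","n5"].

idom tree: n1←n0 n2←n0 n3←n1 n4←n3 n5←n3 n6←n5 n7←n5 n8←n7
Dom∩ at merges:
  n1: preds {n0,n3}: {n0} ∩ {n0,n1,n3} = {n0}; idom=n0
  n7: preds {n5,n6}: {n0,n1,n3,n5} ∩ {n0,n1,n3,n5,n6} = {n0,n1,n3,n5}; idom=n5

Frontier:
  n1←n0: walk · to n0
  n1←n3: walk n3→n1 to n0
  n7←n5: walk · to n5
  n7←n6: walk n6 to n5
  n0: DF=∅
  n1: DF={n1}
  n2: DF=∅
  n3: DF={n1}
  n4: DF=∅
  n5: DF=∅
  n6: DF={n7}
  n7: DF=∅
  n8: DF=∅

φ for f: defs {n6,n7,n8}
  DF⁺ = {n7}

Answer: ["n7"]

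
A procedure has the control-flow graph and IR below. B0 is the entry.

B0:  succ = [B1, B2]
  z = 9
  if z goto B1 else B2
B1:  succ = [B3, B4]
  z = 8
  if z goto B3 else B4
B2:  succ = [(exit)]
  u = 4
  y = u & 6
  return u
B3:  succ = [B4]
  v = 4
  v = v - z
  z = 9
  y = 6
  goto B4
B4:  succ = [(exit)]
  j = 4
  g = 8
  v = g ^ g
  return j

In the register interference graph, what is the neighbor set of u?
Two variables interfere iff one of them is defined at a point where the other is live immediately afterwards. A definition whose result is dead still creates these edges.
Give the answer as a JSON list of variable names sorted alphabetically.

Answer: ["y"]

Derivation:
Block summaries:
  B0 def {z} use ∅
  B1 def {z} use ∅
  B2 def {u,y} use ∅
  B3 def {v,y,z} use {z}
  B4 def {g,j,v} use ∅

Live sets:
  B0: in=∅ out=∅
  B1: in=∅ out={z}
  B2: in=∅ out=∅
  B3: in={z} out=∅
  B4: in=∅ out=∅

Interference:
  g — {j}
  j — {g,v}
  u — {y}
  v — {j,z}
  y — {u}
  z — {v}

N(u) = ["y"]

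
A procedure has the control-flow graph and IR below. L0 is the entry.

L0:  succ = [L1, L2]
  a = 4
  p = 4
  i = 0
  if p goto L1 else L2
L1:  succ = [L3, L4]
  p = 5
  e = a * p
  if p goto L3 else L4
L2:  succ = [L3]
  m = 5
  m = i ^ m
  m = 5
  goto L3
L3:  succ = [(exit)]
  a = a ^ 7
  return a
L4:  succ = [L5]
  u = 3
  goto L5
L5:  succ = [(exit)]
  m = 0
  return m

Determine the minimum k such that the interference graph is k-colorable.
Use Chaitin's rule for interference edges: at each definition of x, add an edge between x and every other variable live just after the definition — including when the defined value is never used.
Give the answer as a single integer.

Block summaries:
  L0 def {a,i,p} use ∅
  L1 def {e,p} use {a}
  L2 def {m} use {i}
  L3 def {a} use {a}
  L4 def {u} use ∅
  L5 def {m} use ∅

Liveness:
  L0 li=∅ lo={a,i}
  L1 li={a} lo={a}
  L2 li={a,i} lo={a}
  L3 li={a} lo=∅
  L4 li=∅ lo=∅
  L5 li=∅ lo=∅

Conflict graph:
  a — {e,i,m,p}
  e — {a,p}
  i — {a,m,p}
  m — {a,i}
  p — {a,e,i}
  u — ∅

Colouring:
  {a,e,p} pairwise interfere (3-clique) ⇒ χ ≥ 3
  assign a→c0 e→c1 i→c1 m→c2 p→c2 u→c0 — no edge inside a register ⇒ χ ≤ 3
  χ = 3

Answer: 3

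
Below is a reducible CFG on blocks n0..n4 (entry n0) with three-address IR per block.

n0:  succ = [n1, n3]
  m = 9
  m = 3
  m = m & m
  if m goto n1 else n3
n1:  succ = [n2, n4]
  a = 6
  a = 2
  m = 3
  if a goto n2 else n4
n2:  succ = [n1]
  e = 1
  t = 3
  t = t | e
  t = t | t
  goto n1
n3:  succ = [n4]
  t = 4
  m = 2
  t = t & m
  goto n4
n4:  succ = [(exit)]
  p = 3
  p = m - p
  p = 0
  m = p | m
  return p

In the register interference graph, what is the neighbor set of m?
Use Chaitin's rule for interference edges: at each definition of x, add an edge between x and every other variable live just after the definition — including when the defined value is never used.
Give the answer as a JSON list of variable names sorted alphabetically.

Answer: ["a", "p", "t"]

Analysis:
Block summaries:
  n0 def {m} use ∅
  n1 def {a,m} use ∅
  n2 def {e,t} use ∅
  n3 def {m,t} use ∅
  n4 def {m,p} use {m}

Liveness:
  n0: in=∅ out=∅
  n1: in=∅ out={m}
  n2: in=∅ out=∅
  n3: in=∅ out={m}
  n4: in={m} out=∅

Interference:
  a — {m}
  e — {t}
  m — {a,p,t}
  p — {m}
  t — {e,m}

N(m) = ["a", "p", "t"]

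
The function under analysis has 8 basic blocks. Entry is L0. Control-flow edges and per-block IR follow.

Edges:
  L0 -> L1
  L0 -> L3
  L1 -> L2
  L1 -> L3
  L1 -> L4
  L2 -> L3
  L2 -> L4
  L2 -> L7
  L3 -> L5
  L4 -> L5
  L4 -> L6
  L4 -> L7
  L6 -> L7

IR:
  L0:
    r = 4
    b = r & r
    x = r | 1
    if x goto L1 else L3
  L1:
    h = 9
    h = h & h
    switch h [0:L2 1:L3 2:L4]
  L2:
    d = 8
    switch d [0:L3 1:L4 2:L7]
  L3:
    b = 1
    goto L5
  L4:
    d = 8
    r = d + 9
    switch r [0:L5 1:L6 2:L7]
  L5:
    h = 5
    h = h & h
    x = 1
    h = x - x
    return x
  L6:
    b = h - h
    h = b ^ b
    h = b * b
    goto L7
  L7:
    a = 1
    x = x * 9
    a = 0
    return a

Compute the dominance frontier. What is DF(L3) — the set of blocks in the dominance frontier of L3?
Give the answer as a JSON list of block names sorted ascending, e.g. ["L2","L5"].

Answer: ["L5"]

Derivation:
idom tree: L1←L0 L2←L1 L3←L0 L4←L1 L5←L0 L6←L4 L7←L1
Join-block Dom:
  L3: preds {L0,L1,L2}: {L0} ∩ {L0,L1} ∩ {L0,L1,L2} = {L0}; idom=L0
  L4: preds {L1,L2}: {L0,L1} ∩ {L0,L1,L2} = {L0,L1}; idom=L1
  L5: preds {L3,L4}: {L0,L3} ∩ {L0,L1,L4} = {L0}; idom=L0
  L7: preds {L2,L4,L6}: {L0,L1,L2} ∩ {L0,L1,L4} ∩ {L0,L1,L4,L6} = {L0,L1}; idom=L1

DF derivation:
  join L3 pred L0: · stop@L0
  join L3 pred L1: L1 stop@L0
  join L3 pred L2: L2→L1 stop@L0
  join L4 pred L1: · stop@L1
  join L4 pred L2: L2 stop@L1
  join L5 pred L3: L3 stop@L0
  join L5 pred L4: L4→L1 stop@L0
  join L7 pred L2: L2 stop@L1
  join L7 pred L4: L4 stop@L1
  join L7 pred L6: L6→L4 stop@L1
  L0 → ∅
  L1 → {L3,L5}
  L2 → {L3,L4,L7}
  L3 → {L5}
  L4 → {L5,L7}
  L5 → ∅
  L6 → {L7}
  L7 → ∅

DF(L3) = ["L5"]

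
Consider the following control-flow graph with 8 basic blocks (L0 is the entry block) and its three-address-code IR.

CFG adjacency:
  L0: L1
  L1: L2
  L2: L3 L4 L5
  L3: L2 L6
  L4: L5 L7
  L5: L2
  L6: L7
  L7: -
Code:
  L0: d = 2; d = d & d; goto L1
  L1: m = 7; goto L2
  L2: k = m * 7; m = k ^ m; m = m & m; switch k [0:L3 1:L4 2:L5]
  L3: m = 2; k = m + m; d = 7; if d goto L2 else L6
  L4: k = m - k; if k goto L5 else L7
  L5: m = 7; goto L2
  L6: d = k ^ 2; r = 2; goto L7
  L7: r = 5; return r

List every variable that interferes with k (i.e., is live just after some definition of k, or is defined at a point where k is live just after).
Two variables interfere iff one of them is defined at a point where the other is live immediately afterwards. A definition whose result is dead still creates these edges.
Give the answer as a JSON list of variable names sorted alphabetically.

Per-block:
  L0: def={d} ue=∅
  L1: def={m} ue=∅
  L2: def={k,m} ue={m}
  L3: def={d,k,m} ue=∅
  L4: def={k} ue={k,m}
  L5: def={m} ue=∅
  L6: def={d,r} ue={k}
  L7: def={r} ue=∅

Live sets:
  L0 li=∅ lo=∅
  L1 li=∅ lo={m}
  L2 li={m} lo={k,m}
  L3 li=∅ lo={k,m}
  L4 li={k,m} lo=∅
  L5 li=∅ lo={m}
  L6 li={k} lo=∅
  L7 li=∅ lo=∅

Interference:
  d: {k,m}
  k: {d,m}
  m: {d,k}
  r: ∅

N(k) = ["d", "m"]

Answer: ["d", "m"]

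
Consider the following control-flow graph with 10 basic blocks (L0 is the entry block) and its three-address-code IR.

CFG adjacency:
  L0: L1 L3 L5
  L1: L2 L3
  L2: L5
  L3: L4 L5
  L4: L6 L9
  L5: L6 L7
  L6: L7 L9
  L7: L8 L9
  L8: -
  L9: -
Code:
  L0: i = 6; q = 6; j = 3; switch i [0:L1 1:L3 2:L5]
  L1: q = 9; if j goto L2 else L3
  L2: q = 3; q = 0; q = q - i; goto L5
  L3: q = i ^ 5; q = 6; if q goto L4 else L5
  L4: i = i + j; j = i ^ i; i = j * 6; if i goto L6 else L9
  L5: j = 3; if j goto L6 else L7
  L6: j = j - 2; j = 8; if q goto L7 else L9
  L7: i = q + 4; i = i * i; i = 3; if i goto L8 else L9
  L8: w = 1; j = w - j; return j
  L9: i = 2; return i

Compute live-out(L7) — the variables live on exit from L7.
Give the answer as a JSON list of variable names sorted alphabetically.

Answer: ["j"]

Derivation:
Block summaries:
  L0 def {i,j,q} use ∅
  L1 def {q} use {j}
  L2 def {q} use {i}
  L3 def {q} use {i}
  L4 def {i,j} use {i,j}
  L5 def {j} use ∅
  L6 def {j} use {j,q}
  L7 def {i} use {q}
  L8 def {j,w} use {j}
  L9 def {i} use ∅

Liveness:
  L0 li=∅ lo={i,j,q}
  L1 li={i,j} lo={i,j}
  L2 li={i} lo={q}
  L3 li={i,j} lo={i,j,q}
  L4 li={i,j,q} lo={j,q}
  L5 li={q} lo={j,q}
  L6 li={j,q} lo={j,q}
  L7 li={j,q} lo={j}
  L8 li={j} lo=∅
  L9 li=∅ lo=∅

live-out(L7) = ["j"]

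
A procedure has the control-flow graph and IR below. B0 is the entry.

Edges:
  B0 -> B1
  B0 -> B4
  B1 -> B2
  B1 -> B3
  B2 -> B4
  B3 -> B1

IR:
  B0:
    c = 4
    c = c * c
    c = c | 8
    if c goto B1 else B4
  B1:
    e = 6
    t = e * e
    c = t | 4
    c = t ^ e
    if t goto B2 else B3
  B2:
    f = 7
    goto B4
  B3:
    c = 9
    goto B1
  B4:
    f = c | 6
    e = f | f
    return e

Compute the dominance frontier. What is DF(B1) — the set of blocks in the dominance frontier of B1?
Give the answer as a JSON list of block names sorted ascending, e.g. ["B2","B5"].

idom tree: B1←B0 B2←B1 B3←B1 B4←B0
Join-block Dom:
  B1: preds {B0,B3}: {B0} ∩ {B0,B1,B3} = {B0}; idom=B0
  B4: preds {B0,B2}: {B0} ∩ {B0,B1,B2} = {B0}; idom=B0

Frontier:
  join B1 pred B0: · stop@B0
  join B1 pred B3: B3→B1 stop@B0
  join B4 pred B0: · stop@B0
  join B4 pred B2: B2→B1 stop@B0
  DF(B0)=∅
  DF(B1)={B1,B4}
  DF(B2)={B4}
  DF(B3)={B1}
  DF(B4)=∅

DF(B1) = ["B1", "B4"]

Answer: ["B1", "B4"]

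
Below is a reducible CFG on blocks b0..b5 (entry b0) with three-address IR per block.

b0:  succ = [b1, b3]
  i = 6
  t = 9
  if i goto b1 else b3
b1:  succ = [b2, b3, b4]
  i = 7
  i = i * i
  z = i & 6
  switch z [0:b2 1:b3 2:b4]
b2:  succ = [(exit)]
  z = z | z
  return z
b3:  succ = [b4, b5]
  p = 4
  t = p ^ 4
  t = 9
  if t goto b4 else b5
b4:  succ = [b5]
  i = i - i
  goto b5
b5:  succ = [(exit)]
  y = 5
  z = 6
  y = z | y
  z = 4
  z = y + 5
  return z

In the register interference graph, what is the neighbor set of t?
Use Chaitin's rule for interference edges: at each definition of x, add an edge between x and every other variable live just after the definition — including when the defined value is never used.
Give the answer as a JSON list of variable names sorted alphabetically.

Per-block:
  b0 def {i,t} use ∅
  b1 def {i,z} use ∅
  b2 def {z} use {z}
  b3 def {p,t} use ∅
  b4 def {i} use {i}
  b5 def {y,z} use ∅

Liveness:
  b0: in=∅ out={i}
  b1: in=∅ out={i,z}
  b2: in={z} out=∅
  b3: in={i} out={i}
  b4: in={i} out=∅
  b5: in=∅ out=∅

Interfere edges:
  i↔{p,t,z}
  p↔{i}
  t↔{i}
  y↔{z}
  z↔{i,y}

N(t) = ["i"]

Answer: ["i"]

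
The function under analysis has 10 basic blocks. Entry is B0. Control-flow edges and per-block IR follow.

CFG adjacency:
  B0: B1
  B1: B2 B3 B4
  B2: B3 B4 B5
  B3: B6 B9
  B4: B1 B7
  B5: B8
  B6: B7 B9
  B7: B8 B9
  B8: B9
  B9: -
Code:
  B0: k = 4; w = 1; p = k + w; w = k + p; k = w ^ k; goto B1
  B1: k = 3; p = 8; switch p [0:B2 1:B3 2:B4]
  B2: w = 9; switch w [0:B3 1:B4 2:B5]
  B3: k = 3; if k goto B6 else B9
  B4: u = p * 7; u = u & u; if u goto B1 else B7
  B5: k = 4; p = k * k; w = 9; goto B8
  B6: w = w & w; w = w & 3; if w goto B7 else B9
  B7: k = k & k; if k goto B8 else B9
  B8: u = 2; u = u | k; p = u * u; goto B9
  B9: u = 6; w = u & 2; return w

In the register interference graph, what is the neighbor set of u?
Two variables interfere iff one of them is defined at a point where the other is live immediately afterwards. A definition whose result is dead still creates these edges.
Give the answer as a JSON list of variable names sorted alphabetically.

Answer: ["k", "w"]

Analysis:
Per-block:
  B0: {k,p,w} / ∅
  B1: {k,p} / ∅
  B2: {w} / ∅
  B3: {k} / ∅
  B4: {u} / {p}
  B5: {k,p,w} / ∅
  B6: {w} / {w}
  B7: {k} / {k}
  B8: {p,u} / {k}
  B9: {u,w} / ∅

Liveness:
  live B0: ∅→{w}
  live B1: {w}→{k,p,w}
  live B2: {k,p}→{k,p,w}
  live B3: {w}→{k,w}
  live B4: {k,p,w}→{k,w}
  live B5: ∅→{k}
  live B6: {k,w}→{k}
  live B7: {k}→{k}
  live B8: {k}→∅
  live B9: ∅→∅

Interference:
  k — {p,u,w}
  p — {k,w}
  u — {k,w}
  w — {k,p,u}

N(u) = ["k", "w"]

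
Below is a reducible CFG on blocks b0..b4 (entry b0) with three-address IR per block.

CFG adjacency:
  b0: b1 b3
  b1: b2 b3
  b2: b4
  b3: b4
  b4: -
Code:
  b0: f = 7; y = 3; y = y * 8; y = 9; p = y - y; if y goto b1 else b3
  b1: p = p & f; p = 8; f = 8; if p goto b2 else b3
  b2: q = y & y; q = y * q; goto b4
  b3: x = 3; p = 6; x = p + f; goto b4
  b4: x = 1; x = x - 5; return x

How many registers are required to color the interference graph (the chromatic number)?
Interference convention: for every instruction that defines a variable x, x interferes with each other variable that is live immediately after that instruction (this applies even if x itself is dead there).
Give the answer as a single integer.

Block summaries:
  b0 def {f,p,y} use ∅
  b1 def {f,p} use {f,p}
  b2 def {q} use {y}
  b3 def {p,x} use {f}
  b4 def {x} use ∅

Liveness:
  b0 li=∅ lo={f,p,y}
  b1 li={f,p,y} lo={f,y}
  b2 li={y} lo=∅
  b3 li={f} lo=∅
  b4 li=∅ lo=∅

Conflict graph:
  f: {p,x,y}
  p: {f,y}
  q: {y}
  x: {f}
  y: {f,p,q}

Chromatic number:
  clique {f,p,y} ⇒ need ≥ 3
  assign f→R0 p→R2 q→R0 x→R1 y→R1 — no edge inside a register ⇒ χ ≤ 3
  χ = 3

Answer: 3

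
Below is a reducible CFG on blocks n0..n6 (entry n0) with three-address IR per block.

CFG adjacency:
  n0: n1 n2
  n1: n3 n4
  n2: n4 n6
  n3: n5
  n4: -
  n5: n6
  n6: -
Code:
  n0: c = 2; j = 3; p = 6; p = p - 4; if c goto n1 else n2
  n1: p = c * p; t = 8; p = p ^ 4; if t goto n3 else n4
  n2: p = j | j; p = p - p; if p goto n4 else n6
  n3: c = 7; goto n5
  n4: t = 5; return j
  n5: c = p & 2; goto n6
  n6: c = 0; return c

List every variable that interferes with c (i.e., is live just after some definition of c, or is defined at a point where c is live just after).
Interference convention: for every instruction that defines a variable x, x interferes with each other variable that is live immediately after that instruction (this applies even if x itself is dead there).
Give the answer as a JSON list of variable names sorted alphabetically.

Answer: ["j", "p"]

Analysis:
Per-block:
  n0: def={c,j,p} ue=∅
  n1: def={p,t} ue={c,p}
  n2: def={p} ue={j}
  n3: def={c} ue=∅
  n4: def={t} ue={j}
  n5: def={c} ue={p}
  n6: def={c} ue=∅

Live sets:
  live n0: ∅→{c,j,p}
  live n1: {c,j,p}→{j,p}
  live n2: {j}→{j}
  live n3: {p}→{p}
  live n4: {j}→∅
  live n5: {p}→∅
  live n6: ∅→∅

Interfere edges:
  c: {j,p}
  j: {c,p,t}
  p: {c,j,t}
  t: {j,p}

N(c) = ["j", "p"]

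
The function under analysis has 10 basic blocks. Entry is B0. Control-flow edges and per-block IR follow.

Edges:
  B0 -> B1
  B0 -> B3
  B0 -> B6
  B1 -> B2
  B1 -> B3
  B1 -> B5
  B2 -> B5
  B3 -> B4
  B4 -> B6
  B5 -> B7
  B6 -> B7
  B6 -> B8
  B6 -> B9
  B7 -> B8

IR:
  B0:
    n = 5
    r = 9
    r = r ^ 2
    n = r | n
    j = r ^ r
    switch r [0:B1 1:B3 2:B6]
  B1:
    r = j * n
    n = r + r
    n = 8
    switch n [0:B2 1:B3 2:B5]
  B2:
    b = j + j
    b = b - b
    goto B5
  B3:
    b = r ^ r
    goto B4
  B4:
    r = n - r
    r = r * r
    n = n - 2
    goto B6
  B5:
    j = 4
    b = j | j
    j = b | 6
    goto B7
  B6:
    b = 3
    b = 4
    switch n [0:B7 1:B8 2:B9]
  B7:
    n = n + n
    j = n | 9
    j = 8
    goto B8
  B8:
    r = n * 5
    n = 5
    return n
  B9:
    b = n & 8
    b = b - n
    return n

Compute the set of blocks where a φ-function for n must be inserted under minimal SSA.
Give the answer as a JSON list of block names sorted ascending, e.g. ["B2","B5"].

idom tree: B1←B0 B2←B1 B3←B0 B4←B3 B5←B1 B6←B0 B7←B0 B8←B0 B9←B6
Join-block Dom:
  B3: preds {B0,B1}: {B0} ∩ {B0,B1} = {B0}; idom=B0
  B5: preds {B1,B2}: {B0,B1} ∩ {B0,B1,B2} = {B0,B1}; idom=B1
  B6: preds {B0,B4}: {B0} ∩ {B0,B3,B4} = {B0}; idom=B0
  B7: preds {B5,B6}: {B0,B1,B5} ∩ {B0,B6} = {B0}; idom=B0
  B8: preds {B6,B7}: {B0,B6} ∩ {B0,B7} = {B0}; idom=B0

DF derivation:
  B3←B0: walk · to B0
  B3←B1: walk B1 to B0
  B5←B1: walk · to B1
  B5←B2: walk B2 to B1
  B6←B0: walk · to B0
  B6←B4: walk B4→B3 to B0
  B7←B5: walk B5→B1 to B0
  B7←B6: walk B6 to B0
  B8←B6: walk B6 to B0
  B8←B7: walk B7 to B0
  B0 → ∅
  B1 → {B3,B7}
  B2 → {B5}
  B3 → {B6}
  B4 → {B6}
  B5 → {B7}
  B6 → {B7,B8}
  B7 → {B8}
  B8 → ∅
  B9 → ∅

φ for n: defs {B0,B1,B4,B7,B8}
  DF⁺ = {B3,B6,B7,B8}

Answer: ["B3", "B6", "B7", "B8"]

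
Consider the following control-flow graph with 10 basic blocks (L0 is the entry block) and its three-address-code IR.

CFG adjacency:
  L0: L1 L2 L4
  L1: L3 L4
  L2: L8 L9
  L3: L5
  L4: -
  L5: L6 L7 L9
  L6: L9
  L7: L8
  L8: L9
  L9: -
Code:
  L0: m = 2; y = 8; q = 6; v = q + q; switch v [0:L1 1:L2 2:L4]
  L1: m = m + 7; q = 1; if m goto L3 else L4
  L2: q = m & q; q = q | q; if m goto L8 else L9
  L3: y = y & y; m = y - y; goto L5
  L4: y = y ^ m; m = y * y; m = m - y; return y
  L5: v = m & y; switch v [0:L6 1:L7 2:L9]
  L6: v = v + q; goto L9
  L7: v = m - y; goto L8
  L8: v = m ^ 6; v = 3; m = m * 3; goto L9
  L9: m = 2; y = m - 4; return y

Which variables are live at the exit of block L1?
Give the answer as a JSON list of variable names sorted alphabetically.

def/use:
  L0: def={m,q,v,y} ue=∅
  L1: def={m,q} ue={m}
  L2: def={q} ue={m,q}
  L3: def={m,y} ue={y}
  L4: def={m,y} ue={m,y}
  L5: def={v} ue={m,y}
  L6: def={v} ue={q,v}
  L7: def={v} ue={m,y}
  L8: def={m,v} ue={m}
  L9: def={m,y} ue=∅

Liveness:
  live L0: ∅→{m,q,y}
  live L1: {m,y}→{m,q,y}
  live L2: {m,q}→{m}
  live L3: {q,y}→{m,q,y}
  live L4: {m,y}→∅
  live L5: {m,q,y}→{m,q,v,y}
  live L6: {q,v}→∅
  live L7: {m,y}→{m}
  live L8: {m}→∅
  live L9: ∅→∅

live-out(L1) = ["m", "q", "y"]

Answer: ["m", "q", "y"]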